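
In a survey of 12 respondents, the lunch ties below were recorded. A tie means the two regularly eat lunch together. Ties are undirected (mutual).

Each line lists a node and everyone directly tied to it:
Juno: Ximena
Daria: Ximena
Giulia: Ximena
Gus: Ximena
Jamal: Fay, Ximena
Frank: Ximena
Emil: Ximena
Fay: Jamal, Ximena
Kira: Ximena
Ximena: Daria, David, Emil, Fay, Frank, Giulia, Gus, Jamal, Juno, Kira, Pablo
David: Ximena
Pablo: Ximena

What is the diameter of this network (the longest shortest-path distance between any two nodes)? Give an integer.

Eccentricity of each node (its greatest distance to any other): Daria:2, David:2, Emil:2, Fay:2, Frank:2, Giulia:2, Gus:2, Jamal:2, Juno:2, Kira:2, Pablo:2, Ximena:1.
The maximum eccentricity is 2, realized for instance by the pair Emil–Frank via Emil – Ximena – Frank. So the diameter is 2.

2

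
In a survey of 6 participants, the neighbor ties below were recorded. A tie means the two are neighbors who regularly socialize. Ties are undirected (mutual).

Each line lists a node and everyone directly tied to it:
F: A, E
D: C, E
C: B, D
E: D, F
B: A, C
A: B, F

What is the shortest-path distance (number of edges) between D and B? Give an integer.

2

One shortest route is D – C – B, which uses 2 edges, and D and B are not directly tied, so nothing shorter exists. So d(D,B) = 2.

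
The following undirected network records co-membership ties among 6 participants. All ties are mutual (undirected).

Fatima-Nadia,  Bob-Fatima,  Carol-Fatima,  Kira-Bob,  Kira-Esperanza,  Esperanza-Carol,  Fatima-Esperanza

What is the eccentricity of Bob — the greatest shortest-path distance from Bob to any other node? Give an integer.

Distances from Bob: Carol:2, Esperanza:2, Fatima:1, Kira:1, Nadia:2.
The largest is 2 (to Esperanza, Carol, and Nadia), so the eccentricity of Bob is 2.

2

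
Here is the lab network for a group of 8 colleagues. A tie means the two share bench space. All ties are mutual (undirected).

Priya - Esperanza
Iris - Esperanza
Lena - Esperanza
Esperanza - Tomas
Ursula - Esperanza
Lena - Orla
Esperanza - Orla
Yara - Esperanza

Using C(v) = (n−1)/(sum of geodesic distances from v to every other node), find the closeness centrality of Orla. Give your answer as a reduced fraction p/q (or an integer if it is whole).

Distances from Orla: Esperanza:1, Iris:2, Lena:1, Priya:2, Tomas:2, Ursula:2, Yara:2. Sum = 12.
n = 8, so closeness = 7/12.

7/12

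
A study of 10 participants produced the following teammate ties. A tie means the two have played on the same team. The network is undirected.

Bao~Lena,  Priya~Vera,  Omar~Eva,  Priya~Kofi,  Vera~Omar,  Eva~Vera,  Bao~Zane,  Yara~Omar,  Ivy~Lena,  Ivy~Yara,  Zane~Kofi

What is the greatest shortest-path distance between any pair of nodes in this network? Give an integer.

Eccentricity of each node (its greatest distance to any other): Bao:5, Eva:5, Ivy:4, Kofi:4, Lena:4, Omar:4, Priya:4, Vera:4, Yara:4, Zane:4.
The maximum eccentricity is 5, realized for instance by the pair Eva–Bao via Eva – Vera – Priya – Kofi – Zane – Bao. So the diameter is 5.

5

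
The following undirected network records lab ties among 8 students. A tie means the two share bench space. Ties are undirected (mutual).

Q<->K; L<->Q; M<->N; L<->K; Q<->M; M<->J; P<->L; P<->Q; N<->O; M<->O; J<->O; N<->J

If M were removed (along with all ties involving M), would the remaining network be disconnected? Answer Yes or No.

Removing M leaves {K, L, P, and Q} with no path to {J, N, and O}, so the network splits into 2 components. M is a cut vertex.

Yes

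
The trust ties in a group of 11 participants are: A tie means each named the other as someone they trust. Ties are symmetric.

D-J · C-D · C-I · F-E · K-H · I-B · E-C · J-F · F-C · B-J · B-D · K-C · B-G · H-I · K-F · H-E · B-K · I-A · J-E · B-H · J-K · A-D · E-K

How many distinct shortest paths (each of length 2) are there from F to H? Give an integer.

The shortest distance is 2. The length-2 paths are: F–E–H; F–K–H.
That gives 2 distinct shortest paths.

2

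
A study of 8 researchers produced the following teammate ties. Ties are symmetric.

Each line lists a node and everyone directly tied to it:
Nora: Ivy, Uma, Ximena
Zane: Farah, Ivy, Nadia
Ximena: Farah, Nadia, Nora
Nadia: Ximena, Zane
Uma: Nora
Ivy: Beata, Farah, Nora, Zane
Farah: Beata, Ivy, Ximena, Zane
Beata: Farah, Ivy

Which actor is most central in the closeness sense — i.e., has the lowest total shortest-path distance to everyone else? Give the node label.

Farness (sum of distances to all others) for each node — Beata:14, Farah:11, Ivy:10, Nadia:14, Nora:11, Uma:17, Ximena:11, Zane:12.
The smallest farness is 10, for Ivy, so Ivy has the highest closeness.

Ivy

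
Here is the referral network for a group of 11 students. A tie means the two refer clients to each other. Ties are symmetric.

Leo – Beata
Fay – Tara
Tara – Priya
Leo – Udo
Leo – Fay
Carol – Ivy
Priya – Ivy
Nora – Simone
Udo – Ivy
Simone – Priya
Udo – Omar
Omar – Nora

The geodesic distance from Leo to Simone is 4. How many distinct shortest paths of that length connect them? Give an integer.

3

The shortest distance is 4. The length-4 paths are: Leo–Fay–Tara–Priya–Simone; Leo–Udo–Ivy–Priya–Simone; Leo–Udo–Omar–Nora–Simone.
That gives 3 distinct shortest paths.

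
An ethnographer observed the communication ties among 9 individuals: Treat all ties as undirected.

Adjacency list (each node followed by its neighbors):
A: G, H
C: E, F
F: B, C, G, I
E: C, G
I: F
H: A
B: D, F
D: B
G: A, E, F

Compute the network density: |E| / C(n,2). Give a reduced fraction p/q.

1/4

There are 9 edges and 9 nodes, so the maximum possible is C(9,2) = 36.
Density = 9/36 = 1/4.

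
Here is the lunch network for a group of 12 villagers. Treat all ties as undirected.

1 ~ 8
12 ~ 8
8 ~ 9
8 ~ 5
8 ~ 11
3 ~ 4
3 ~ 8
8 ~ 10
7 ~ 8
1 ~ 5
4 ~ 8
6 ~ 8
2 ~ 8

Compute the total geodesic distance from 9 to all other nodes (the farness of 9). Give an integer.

21

Distances from 9: 1:2, 2:2, 3:2, 4:2, 5:2, 6:2, 7:2, 8:1, 10:2, 11:2, 12:2.
Sum = 2 + 2 + 2 + 2 + 2 + 2 + 2 + 1 + 2 + 2 + 2 = 21.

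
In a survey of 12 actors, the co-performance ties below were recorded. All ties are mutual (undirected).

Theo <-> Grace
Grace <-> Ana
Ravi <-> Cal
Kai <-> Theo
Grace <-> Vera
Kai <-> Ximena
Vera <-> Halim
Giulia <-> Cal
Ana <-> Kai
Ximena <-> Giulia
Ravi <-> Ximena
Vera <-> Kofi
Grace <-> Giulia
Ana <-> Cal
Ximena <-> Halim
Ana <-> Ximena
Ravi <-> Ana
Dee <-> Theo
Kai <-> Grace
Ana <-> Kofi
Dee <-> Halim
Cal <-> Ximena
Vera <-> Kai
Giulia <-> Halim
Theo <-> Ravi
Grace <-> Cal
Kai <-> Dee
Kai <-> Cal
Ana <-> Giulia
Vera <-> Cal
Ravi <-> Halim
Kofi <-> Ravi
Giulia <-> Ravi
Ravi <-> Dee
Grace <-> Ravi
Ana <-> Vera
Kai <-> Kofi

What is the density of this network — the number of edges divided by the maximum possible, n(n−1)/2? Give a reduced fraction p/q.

37/66

There are 37 edges and 12 nodes, so the maximum possible is C(12,2) = 66.
Density = 37/66.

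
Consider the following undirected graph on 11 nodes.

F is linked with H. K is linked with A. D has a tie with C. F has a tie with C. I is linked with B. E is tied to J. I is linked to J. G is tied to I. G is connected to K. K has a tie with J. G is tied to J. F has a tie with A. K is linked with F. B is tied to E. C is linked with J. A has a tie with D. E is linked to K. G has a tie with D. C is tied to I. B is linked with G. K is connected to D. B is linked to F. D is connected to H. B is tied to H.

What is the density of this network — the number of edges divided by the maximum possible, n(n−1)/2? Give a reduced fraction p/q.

There are 24 edges and 11 nodes, so the maximum possible is C(11,2) = 55.
Density = 24/55.

24/55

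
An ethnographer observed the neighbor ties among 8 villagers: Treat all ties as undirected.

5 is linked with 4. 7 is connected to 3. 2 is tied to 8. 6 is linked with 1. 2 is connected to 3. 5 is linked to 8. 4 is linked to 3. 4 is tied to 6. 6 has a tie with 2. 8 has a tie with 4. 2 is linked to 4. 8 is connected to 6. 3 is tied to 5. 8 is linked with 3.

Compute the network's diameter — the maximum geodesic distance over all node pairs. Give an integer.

4

Eccentricity of each node (its greatest distance to any other): 1:4, 2:2, 3:3, 4:2, 5:3, 6:3, 7:4, 8:2.
The maximum eccentricity is 4, realized for instance by the pair 7–1 via 7 – 3 – 2 – 6 – 1. So the diameter is 4.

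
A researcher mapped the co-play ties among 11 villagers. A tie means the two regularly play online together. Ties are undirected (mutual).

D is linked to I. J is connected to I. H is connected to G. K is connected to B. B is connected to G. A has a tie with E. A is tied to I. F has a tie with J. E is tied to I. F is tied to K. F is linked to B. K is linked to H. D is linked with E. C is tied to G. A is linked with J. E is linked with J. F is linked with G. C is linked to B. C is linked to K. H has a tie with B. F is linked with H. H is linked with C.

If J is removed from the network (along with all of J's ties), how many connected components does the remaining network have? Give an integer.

2

Without J, the remaining ties split the others into: {B, C, F, G, H, K}; {A, D, E, I}.
That's 2 separate components.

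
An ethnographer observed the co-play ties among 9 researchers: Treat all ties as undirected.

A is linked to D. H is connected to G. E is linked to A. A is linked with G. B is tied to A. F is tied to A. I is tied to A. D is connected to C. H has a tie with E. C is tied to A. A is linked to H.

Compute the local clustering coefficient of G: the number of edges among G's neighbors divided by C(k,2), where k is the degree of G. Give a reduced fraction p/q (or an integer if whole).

G's neighbors: A and H (k = 2).
Possible neighbor pairs: C(2,2) = 1. Edges among them: A–H → e = 1.
Clustering(G) = 1/1.

1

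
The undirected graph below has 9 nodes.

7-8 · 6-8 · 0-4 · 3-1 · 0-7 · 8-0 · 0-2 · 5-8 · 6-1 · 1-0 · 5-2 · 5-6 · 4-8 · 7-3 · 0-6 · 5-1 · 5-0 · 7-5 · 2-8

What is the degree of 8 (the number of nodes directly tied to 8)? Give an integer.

8 is directly tied to 0, 2, 4, 5, 6, and 7. That is 6 neighbors, so the degree of 8 is 6.

6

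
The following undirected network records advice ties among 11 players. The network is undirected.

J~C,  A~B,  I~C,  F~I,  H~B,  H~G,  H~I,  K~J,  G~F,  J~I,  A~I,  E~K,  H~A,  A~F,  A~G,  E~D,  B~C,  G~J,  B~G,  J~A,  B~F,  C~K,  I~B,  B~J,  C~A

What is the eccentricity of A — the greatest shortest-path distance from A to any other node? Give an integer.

4

Distances from A: B:1, C:1, D:4, E:3, F:1, G:1, H:1, I:1, J:1, K:2.
The largest is 4 (to D), so the eccentricity of A is 4.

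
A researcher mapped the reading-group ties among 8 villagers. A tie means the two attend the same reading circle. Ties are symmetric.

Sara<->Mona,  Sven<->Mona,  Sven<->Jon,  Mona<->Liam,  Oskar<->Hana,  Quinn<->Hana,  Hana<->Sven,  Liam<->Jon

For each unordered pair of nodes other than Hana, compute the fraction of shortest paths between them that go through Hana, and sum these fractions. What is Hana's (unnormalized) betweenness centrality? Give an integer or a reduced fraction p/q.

Pairs whose geodesics pass through Hana — Liam–Oskar: 2/2; Liam–Quinn: 2/2; Sara–Oskar: 1; Sara–Quinn: 1; Sven–Oskar: 1; Sven–Quinn: 1; Oskar–Mona: 1; Oskar–Jon: 1; Oskar–Quinn: 1; Mona–Quinn: 1; Jon–Quinn: 1.
All other pairs contribute 0.
Summing the contributions gives betweenness(Hana) = 11.

11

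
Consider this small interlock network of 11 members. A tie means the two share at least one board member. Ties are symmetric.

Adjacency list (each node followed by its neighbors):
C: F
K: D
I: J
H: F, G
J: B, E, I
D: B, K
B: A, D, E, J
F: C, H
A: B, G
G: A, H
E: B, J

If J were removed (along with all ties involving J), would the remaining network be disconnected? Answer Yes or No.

Removing J leaves {A, B, C, D, E, F, G, H, and K} with no path to {I}, so the network splits into 2 components. J is a cut vertex.

Yes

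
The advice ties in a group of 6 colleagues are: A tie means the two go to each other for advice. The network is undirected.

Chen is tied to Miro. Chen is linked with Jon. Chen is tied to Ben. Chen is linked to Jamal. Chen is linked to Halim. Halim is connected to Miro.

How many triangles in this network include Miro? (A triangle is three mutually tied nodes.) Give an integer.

Miro's neighbors: Chen and Halim.
Neighbor pairs that are themselves tied: Miro–Chen–Halim. Each forms one triangle with Miro, for 1 in total.

1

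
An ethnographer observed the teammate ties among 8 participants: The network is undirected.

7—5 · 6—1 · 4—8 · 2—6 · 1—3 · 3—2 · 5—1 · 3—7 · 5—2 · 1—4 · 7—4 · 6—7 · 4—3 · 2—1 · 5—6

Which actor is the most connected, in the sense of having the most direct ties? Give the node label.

Degrees — 1:5, 2:4, 3:4, 4:4, 5:4, 6:4, 7:4, 8:1.
The maximum is 5, attained only by 1.

1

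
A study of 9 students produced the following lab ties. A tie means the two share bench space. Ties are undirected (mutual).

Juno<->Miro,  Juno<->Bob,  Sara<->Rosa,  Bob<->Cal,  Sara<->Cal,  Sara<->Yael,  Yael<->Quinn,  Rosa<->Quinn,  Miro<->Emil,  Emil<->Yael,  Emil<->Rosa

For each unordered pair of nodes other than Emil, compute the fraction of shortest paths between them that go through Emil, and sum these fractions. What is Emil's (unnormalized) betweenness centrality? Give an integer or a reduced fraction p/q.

22/3

Pairs whose geodesics pass through Emil — Juno–Rosa: 1; Juno–Quinn: 2/2; Juno–Yael: 1; Miro–Rosa: 1; Miro–Quinn: 2/2; Miro–Yael: 1; Miro–Sara: 2/2; Rosa–Yael: 1/3.
All other pairs contribute 0.
Summing the contributions gives betweenness(Emil) = 22/3.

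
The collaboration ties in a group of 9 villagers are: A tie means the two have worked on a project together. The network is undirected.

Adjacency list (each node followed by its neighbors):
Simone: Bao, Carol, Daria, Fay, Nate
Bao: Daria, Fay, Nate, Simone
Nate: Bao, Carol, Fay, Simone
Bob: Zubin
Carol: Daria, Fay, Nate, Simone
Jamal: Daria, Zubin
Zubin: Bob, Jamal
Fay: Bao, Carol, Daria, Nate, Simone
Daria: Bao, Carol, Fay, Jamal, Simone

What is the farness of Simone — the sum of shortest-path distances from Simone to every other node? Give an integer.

Distances from Simone: Bao:1, Bob:4, Carol:1, Daria:1, Fay:1, Jamal:2, Nate:1, Zubin:3.
Sum = 1 + 4 + 1 + 1 + 1 + 2 + 1 + 3 = 14.

14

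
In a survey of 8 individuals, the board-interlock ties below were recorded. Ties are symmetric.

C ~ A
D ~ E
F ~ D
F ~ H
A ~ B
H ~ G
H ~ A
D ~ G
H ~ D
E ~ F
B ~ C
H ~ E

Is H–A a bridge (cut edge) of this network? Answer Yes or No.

Without the H–A edge there is no alternate route between H and A, so the network disconnects. It is a bridge.

Yes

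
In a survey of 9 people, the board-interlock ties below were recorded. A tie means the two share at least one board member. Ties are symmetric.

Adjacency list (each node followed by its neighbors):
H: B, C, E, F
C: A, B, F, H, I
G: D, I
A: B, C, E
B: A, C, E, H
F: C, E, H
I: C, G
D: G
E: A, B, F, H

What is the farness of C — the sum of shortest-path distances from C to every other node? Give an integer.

12

Distances from C: A:1, B:1, D:3, E:2, F:1, G:2, H:1, I:1.
Sum = 1 + 1 + 3 + 2 + 1 + 2 + 1 + 1 = 12.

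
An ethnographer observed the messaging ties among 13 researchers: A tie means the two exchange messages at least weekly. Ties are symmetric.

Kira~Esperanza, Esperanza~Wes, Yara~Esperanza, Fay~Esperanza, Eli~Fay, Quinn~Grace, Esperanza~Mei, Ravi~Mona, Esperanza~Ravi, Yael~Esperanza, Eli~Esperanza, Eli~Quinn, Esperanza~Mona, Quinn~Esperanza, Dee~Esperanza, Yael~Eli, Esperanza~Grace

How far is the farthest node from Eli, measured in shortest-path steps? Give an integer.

Distances from Eli: Dee:2, Esperanza:1, Fay:1, Grace:2, Kira:2, Mei:2, Mona:2, Quinn:1, Ravi:2, Wes:2, Yael:1, Yara:2.
The largest is 2 (to Yara, Mona, Kira, Dee, Mei, Ravi, Wes, and Grace), so the eccentricity of Eli is 2.

2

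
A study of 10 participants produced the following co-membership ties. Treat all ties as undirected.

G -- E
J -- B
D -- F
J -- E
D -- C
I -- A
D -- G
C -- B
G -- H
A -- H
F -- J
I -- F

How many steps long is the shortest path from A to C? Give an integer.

One shortest route is A – H – G – D – C, which uses 4 edges, and at distance 3 from A we only reach {D, E, J}, which does not include C. So d(A,C) = 4.

4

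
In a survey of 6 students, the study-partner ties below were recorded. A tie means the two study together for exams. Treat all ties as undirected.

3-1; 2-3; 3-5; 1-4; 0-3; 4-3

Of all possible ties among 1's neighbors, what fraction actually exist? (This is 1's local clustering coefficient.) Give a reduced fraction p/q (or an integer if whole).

1

1's neighbors: 3 and 4 (k = 2).
Possible neighbor pairs: C(2,2) = 1. Edges among them: 3–4 → e = 1.
Clustering(1) = 1/1.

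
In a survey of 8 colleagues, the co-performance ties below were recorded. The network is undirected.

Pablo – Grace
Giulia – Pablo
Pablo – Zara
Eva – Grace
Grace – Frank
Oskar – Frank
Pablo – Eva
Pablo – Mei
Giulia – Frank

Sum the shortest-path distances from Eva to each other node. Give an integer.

13

Distances from Eva: Frank:2, Giulia:2, Grace:1, Mei:2, Oskar:3, Pablo:1, Zara:2.
Sum = 2 + 2 + 1 + 2 + 3 + 1 + 2 = 13.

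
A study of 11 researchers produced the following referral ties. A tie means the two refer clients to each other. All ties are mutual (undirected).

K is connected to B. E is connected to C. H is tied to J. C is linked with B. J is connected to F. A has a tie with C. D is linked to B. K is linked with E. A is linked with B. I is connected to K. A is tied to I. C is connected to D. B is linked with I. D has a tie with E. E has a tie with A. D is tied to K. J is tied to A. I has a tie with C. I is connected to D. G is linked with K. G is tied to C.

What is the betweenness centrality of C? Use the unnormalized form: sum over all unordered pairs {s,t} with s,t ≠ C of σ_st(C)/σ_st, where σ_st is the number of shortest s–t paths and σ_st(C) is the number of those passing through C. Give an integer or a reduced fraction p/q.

15/2

Pairs whose geodesics pass through C — B–G: 1/2; B–E: 1/4; G–D: 1/2; G–A: 1; G–I: 1/2; G–E: 1/2; G–F: 1; G–H: 1; G–J: 1; D–A: 1/4; D–F: 1/4; D–H: 1/4; D–J: 1/4; I–E: 1/4.
All other pairs contribute 0.
Summing the contributions gives betweenness(C) = 15/2.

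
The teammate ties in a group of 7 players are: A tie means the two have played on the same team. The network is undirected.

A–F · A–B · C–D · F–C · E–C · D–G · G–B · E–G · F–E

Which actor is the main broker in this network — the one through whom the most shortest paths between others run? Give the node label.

Unnormalized betweenness of each node: A:4/3, B:3/2, C:2, D:5/6, E:11/6, F:17/6, G:11/3.
G has the largest value, 11/3, making it the main broker — the node through which the most shortest paths run.

G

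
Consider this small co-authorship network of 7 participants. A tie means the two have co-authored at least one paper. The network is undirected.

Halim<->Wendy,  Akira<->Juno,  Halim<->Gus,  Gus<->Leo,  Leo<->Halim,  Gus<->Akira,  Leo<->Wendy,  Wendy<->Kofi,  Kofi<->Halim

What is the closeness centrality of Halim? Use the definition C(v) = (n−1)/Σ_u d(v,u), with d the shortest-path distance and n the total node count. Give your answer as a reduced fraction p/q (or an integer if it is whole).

Distances from Halim: Akira:2, Gus:1, Juno:3, Kofi:1, Leo:1, Wendy:1. Sum = 9.
n = 7, so closeness = 6/9 = 2/3.

2/3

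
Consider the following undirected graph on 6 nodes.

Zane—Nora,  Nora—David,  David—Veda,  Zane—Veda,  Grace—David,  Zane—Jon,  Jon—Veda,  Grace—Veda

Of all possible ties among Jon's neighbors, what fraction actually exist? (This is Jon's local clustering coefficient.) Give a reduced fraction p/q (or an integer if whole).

1

Jon's neighbors: Veda and Zane (k = 2).
Possible neighbor pairs: C(2,2) = 1. Edges among them: Veda–Zane → e = 1.
Clustering(Jon) = 1/1.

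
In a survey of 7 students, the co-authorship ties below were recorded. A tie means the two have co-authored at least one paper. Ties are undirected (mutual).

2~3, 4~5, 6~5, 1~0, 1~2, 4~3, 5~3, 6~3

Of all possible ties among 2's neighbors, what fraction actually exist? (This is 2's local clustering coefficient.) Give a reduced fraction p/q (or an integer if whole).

2's neighbors: 1 and 3 (k = 2).
Possible neighbor pairs: C(2,2) = 1. Edges among them: none → e = 0.
Clustering(2) = 0/1.

0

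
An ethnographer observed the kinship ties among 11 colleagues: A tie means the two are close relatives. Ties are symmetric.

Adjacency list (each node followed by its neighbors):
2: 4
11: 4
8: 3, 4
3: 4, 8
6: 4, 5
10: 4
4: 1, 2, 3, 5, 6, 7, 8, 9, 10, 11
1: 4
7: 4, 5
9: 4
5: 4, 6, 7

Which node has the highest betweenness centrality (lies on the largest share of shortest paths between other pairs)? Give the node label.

Unnormalized betweenness of each node: 1:0, 2:0, 3:0, 4:83/2, 5:1/2, 6:0, 7:0, 8:0, 9:0, 10:0, 11:0.
4 has the largest value, 83/2, making it the main broker — the node through which the most shortest paths run.

4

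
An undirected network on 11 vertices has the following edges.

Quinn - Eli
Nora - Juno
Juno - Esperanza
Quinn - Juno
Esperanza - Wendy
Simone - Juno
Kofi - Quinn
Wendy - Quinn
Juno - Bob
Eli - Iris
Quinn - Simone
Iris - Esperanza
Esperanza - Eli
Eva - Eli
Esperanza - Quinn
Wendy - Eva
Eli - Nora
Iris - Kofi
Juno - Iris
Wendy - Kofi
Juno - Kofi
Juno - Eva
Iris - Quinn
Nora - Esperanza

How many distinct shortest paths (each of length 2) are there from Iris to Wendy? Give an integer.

The shortest distance is 2. The length-2 paths are: Iris–Quinn–Wendy; Iris–Kofi–Wendy; Iris–Esperanza–Wendy.
That gives 3 distinct shortest paths.

3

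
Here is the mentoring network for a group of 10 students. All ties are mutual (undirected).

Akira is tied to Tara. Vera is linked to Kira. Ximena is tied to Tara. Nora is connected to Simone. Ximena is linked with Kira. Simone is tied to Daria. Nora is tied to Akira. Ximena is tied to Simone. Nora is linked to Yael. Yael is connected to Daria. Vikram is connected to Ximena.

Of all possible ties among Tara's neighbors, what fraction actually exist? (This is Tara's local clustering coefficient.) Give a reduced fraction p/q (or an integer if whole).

Tara's neighbors: Akira and Ximena (k = 2).
Possible neighbor pairs: C(2,2) = 1. Edges among them: none → e = 0.
Clustering(Tara) = 0/1.

0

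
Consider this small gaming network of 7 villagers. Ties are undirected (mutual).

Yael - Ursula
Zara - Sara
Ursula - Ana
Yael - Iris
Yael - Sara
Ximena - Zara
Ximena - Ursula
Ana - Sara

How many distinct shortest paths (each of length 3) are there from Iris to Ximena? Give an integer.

The shortest distance is 3, and the only length-3 path is Iris–Yael–Ursula–Ximena. So there is exactly 1 shortest path.

1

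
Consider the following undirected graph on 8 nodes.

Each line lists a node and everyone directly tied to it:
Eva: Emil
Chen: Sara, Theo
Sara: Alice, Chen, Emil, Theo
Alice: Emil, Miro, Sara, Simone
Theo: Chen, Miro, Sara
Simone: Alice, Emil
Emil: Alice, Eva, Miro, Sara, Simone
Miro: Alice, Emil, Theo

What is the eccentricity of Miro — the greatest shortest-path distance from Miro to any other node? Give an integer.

Distances from Miro: Alice:1, Chen:2, Emil:1, Eva:2, Sara:2, Simone:2, Theo:1.
The largest is 2 (to Simone, Sara, Eva, and Chen), so the eccentricity of Miro is 2.

2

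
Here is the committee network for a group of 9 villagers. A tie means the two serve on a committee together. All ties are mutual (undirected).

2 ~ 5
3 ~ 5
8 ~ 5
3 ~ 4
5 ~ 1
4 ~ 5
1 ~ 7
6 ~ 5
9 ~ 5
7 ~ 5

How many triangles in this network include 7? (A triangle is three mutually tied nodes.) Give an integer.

1

7's neighbors: 1 and 5.
Neighbor pairs that are themselves tied: 7–1–5. Each forms one triangle with 7, for 1 in total.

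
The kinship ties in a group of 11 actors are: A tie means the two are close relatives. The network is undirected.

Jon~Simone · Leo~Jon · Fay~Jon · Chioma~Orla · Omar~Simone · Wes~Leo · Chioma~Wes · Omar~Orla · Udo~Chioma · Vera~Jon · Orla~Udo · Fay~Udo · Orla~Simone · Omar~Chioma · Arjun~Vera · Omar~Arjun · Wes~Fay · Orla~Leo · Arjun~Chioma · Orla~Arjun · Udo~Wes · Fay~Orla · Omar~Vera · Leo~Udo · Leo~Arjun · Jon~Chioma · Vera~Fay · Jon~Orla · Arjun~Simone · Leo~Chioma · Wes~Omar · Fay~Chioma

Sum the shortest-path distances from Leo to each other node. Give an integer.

Distances from Leo: Arjun:1, Chioma:1, Fay:2, Jon:1, Omar:2, Orla:1, Simone:2, Udo:1, Vera:2, Wes:1.
Sum = 1 + 1 + 2 + 1 + 2 + 1 + 2 + 1 + 2 + 1 = 14.

14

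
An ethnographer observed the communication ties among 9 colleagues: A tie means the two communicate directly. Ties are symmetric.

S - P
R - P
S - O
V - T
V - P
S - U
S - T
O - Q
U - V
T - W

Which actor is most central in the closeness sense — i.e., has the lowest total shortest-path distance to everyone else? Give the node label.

S

Farness (sum of distances to all others) for each node — O:17, P:15, Q:24, R:22, S:12, T:15, U:17, V:16, W:22.
The smallest farness is 12, for S, so S has the highest closeness.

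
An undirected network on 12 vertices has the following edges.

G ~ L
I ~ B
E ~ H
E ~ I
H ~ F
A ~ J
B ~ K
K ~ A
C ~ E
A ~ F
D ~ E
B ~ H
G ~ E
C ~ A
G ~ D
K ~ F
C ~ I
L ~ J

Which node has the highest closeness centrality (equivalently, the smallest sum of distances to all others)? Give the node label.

Farness (sum of distances to all others) for each node — A:20, B:24, C:20, D:26, E:19, F:23, G:24, H:21, I:22, J:25, K:25, L:27.
The smallest farness is 19, for E, so E has the highest closeness.

E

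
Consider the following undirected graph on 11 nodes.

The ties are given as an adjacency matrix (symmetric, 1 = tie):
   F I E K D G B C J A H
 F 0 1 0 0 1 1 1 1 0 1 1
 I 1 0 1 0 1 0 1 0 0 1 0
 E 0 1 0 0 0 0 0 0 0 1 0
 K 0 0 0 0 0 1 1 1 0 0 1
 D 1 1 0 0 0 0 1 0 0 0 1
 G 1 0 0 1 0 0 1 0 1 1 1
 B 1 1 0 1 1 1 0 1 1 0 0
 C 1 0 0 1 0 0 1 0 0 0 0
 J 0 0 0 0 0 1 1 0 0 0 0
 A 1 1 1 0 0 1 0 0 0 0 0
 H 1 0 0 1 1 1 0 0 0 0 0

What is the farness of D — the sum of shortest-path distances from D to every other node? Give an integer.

16

Distances from D: A:2, B:1, C:2, E:2, F:1, G:2, H:1, I:1, J:2, K:2.
Sum = 2 + 1 + 2 + 2 + 1 + 2 + 1 + 1 + 2 + 2 = 16.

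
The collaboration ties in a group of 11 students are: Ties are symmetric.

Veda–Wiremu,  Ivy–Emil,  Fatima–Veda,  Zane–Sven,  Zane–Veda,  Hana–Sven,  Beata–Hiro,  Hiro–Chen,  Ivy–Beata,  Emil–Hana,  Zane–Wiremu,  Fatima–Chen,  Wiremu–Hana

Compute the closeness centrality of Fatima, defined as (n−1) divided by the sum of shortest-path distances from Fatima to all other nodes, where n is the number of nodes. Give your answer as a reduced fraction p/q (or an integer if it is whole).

2/5

Distances from Fatima: Beata:3, Chen:1, Emil:4, Hana:3, Hiro:2, Ivy:4, Sven:3, Veda:1, Wiremu:2, Zane:2. Sum = 25.
n = 11, so closeness = 10/25 = 2/5.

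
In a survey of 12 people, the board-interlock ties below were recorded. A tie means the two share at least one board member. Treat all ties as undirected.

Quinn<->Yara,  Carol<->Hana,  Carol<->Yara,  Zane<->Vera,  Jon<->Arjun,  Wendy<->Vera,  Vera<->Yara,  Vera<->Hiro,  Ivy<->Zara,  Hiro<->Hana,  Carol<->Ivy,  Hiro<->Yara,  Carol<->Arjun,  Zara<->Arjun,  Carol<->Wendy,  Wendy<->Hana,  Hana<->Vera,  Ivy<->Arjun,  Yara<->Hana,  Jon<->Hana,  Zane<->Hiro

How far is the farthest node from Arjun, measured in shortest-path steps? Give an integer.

4

Distances from Arjun: Carol:1, Hana:2, Hiro:3, Ivy:1, Jon:1, Quinn:3, Vera:3, Wendy:2, Yara:2, Zane:4, Zara:1.
The largest is 4 (to Zane), so the eccentricity of Arjun is 4.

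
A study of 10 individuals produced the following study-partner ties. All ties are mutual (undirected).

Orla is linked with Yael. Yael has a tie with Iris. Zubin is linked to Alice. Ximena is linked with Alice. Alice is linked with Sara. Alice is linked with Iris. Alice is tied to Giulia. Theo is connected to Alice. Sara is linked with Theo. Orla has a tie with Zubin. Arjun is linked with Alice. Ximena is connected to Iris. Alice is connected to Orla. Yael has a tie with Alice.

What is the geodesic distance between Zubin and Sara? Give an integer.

2

One shortest route is Zubin – Alice – Sara, which uses 2 edges, and Zubin and Sara are not directly tied, so nothing shorter exists. So d(Zubin,Sara) = 2.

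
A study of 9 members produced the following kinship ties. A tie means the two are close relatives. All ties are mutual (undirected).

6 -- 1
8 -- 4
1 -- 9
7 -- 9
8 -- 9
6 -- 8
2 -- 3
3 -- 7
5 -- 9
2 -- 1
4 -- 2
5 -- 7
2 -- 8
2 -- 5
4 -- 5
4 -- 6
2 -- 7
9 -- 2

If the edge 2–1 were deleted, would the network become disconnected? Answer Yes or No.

Even without that edge, 2 still reaches 1 via 2 – 9 – 1, so the network stays connected. Not a bridge.

No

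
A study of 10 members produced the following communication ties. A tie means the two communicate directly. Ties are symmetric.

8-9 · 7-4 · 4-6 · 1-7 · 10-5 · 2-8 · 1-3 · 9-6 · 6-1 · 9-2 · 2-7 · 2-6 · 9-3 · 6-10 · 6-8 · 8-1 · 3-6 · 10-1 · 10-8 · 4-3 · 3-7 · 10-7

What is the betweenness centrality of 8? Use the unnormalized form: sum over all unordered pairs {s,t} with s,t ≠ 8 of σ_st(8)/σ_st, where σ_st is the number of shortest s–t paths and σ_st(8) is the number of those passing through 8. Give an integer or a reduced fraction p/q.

7/3

Pairs whose geodesics pass through 8 — 2–10: 1/3; 2–1: 1/3; 2–5: 1/3; 10–9: 1/2; 1–9: 1/3; 5–9: 1/2.
All other pairs contribute 0.
Summing the contributions gives betweenness(8) = 7/3.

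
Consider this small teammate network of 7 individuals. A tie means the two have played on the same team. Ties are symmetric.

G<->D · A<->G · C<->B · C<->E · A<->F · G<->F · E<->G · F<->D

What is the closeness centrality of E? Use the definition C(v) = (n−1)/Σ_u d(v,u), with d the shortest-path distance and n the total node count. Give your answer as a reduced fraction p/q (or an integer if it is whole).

Distances from E: A:2, B:2, C:1, D:2, F:2, G:1. Sum = 10.
n = 7, so closeness = 6/10 = 3/5.

3/5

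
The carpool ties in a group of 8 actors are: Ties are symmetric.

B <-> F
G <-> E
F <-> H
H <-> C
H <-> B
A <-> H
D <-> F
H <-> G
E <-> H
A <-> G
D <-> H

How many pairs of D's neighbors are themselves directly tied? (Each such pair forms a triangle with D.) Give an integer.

1

D's neighbors: F and H.
Neighbor pairs that are themselves tied: D–F–H. Each forms one triangle with D, for 1 in total.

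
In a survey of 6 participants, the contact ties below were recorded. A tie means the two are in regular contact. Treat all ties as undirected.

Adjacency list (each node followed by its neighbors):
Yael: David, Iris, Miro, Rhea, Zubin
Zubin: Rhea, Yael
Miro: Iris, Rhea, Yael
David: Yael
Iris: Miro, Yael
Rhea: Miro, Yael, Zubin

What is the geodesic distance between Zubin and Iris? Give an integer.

2

One shortest route is Zubin – Yael – Iris, which uses 2 edges, and Zubin and Iris are not directly tied, so nothing shorter exists. So d(Zubin,Iris) = 2.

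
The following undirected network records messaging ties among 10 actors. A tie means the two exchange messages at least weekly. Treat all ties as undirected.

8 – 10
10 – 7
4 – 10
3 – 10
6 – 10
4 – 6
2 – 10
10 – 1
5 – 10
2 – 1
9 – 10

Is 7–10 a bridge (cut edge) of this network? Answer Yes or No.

Without the 7–10 edge there is no alternate route between 7 and 10, so the network disconnects. It is a bridge.

Yes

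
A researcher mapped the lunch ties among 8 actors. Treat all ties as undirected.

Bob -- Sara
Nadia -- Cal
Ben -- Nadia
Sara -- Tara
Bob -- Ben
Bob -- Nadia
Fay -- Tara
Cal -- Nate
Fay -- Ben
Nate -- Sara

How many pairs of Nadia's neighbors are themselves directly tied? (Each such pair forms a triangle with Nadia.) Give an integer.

1

Nadia's neighbors: Ben, Bob, and Cal.
Neighbor pairs that are themselves tied: Nadia–Ben–Bob. Each forms one triangle with Nadia, for 1 in total.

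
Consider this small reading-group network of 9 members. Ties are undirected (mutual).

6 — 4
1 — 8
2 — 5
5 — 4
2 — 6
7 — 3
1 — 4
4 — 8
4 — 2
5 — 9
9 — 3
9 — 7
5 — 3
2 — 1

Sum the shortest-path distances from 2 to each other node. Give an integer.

Distances from 2: 1:1, 3:2, 4:1, 5:1, 6:1, 7:3, 8:2, 9:2.
Sum = 1 + 2 + 1 + 1 + 1 + 3 + 2 + 2 = 13.

13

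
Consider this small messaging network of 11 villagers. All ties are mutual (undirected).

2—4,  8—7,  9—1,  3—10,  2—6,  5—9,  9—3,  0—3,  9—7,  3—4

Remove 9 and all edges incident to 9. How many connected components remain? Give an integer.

4

Without 9, the remaining ties split the others into: {0, 2, 3, 4, 6, 10}; {1}; {5}; {7, 8}.
That's 4 separate components.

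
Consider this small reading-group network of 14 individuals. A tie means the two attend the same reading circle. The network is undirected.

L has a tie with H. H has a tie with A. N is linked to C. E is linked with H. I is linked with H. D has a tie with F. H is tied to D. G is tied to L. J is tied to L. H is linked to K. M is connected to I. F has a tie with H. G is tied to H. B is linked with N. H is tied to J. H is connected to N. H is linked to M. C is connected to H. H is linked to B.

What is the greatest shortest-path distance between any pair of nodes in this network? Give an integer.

2

Eccentricity of each node (its greatest distance to any other): A:2, B:2, C:2, D:2, E:2, F:2, G:2, H:1, I:2, J:2, K:2, L:2, M:2, N:2.
The maximum eccentricity is 2, realized for instance by the pair L–K via L – H – K. So the diameter is 2.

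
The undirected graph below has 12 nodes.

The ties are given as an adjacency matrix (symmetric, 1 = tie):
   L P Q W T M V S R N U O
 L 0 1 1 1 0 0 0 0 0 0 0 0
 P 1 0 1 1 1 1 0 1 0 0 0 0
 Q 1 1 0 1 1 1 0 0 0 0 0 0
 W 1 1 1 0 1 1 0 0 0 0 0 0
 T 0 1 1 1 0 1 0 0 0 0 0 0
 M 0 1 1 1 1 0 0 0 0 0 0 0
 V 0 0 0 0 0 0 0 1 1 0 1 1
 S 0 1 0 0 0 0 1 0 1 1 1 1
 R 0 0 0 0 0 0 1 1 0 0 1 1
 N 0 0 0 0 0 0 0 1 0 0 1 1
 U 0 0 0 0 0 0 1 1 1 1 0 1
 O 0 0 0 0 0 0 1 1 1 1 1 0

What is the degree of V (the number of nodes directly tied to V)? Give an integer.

V is directly tied to O, R, S, and U. That is 4 neighbors, so the degree of V is 4.

4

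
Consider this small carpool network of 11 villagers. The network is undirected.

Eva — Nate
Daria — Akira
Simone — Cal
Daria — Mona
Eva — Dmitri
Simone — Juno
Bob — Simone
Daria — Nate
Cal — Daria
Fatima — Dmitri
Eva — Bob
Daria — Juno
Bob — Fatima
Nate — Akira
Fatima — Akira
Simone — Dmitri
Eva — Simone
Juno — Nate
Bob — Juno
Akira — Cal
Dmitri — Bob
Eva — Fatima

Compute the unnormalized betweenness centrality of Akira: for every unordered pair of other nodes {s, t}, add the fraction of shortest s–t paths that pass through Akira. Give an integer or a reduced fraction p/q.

22/5

Pairs whose geodesics pass through Akira — Nate–Cal: 1/2; Nate–Fatima: 1/2; Dmitri–Daria: 1/5; Dmitri–Mona: 1/5; Daria–Fatima: 1; Cal–Fatima: 1; Mona–Fatima: 1.
All other pairs contribute 0.
Summing the contributions gives betweenness(Akira) = 22/5.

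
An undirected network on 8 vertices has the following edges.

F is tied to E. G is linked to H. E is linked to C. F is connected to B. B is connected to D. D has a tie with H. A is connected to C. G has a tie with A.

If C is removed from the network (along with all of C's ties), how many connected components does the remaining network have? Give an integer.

1

C's neighbors (A and E) remain reachable from one another through other ties, so the rest of the network stays in one piece.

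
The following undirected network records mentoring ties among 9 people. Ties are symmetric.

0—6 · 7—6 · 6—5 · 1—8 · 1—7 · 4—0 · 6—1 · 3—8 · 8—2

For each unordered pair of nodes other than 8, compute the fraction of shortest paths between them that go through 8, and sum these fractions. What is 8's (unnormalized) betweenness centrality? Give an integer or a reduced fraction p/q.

13

Pairs whose geodesics pass through 8 — 2–3: 1; 2–7: 1; 2–4: 1; 2–1: 1; 2–0: 1; 2–6: 1; 2–5: 1; 3–7: 1; 3–4: 1; 3–1: 1; 3–0: 1; 3–6: 1; 3–5: 1.
All other pairs contribute 0.
Summing the contributions gives betweenness(8) = 13.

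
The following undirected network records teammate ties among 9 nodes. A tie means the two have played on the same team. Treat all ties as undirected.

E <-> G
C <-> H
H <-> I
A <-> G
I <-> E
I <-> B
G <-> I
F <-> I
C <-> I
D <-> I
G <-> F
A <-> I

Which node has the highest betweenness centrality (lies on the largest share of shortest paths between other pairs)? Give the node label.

Unnormalized betweenness of each node: A:0, B:0, C:0, D:0, E:0, F:0, G:3/2, H:0, I:45/2.
I has the largest value, 45/2, making it the main broker — the node through which the most shortest paths run.

I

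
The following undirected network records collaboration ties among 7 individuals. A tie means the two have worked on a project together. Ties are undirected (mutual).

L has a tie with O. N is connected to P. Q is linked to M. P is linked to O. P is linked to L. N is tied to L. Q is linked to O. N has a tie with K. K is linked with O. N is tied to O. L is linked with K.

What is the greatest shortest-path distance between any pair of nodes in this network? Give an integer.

3

Eccentricity of each node (its greatest distance to any other): K:3, L:3, M:3, N:3, O:2, P:3, Q:2.
The maximum eccentricity is 3, realized for instance by the pair M–L via M – Q – O – L. So the diameter is 3.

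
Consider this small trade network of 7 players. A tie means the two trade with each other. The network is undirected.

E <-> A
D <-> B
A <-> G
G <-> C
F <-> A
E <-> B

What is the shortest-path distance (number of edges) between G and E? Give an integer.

2

One shortest route is G – A – E, which uses 2 edges, and G and E are not directly tied, so nothing shorter exists. So d(G,E) = 2.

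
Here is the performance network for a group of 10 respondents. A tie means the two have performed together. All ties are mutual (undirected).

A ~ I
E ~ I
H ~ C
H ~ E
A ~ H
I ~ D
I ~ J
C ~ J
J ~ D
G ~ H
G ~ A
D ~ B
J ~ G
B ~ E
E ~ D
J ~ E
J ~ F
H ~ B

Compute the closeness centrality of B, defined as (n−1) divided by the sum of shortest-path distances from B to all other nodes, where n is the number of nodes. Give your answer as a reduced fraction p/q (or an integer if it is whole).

Distances from B: A:2, C:2, D:1, E:1, F:3, G:2, H:1, I:2, J:2. Sum = 16.
n = 10, so closeness = 9/16.

9/16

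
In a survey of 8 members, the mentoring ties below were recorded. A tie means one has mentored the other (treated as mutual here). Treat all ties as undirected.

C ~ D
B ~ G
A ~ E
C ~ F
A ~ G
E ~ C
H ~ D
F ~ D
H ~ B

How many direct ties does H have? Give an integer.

H is directly tied to B and D. That is 2 neighbors, so the degree of H is 2.

2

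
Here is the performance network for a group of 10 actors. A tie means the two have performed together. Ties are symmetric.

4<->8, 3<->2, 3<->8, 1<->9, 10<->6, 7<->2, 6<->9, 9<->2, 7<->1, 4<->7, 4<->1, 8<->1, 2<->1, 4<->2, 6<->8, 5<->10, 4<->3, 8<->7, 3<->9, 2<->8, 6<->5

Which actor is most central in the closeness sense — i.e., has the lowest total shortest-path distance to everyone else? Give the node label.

Farness (sum of distances to all others) for each node — 1:15, 2:14, 3:16, 4:15, 5:21, 6:14, 7:16, 8:12, 9:14, 10:21.
The smallest farness is 12, for 8, so 8 has the highest closeness.

8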